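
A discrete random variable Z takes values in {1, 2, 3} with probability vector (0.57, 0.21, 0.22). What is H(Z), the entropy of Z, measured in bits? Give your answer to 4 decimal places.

H(Z) = −Σ p·log₂ p.
  −(0.57)·log₂(0.57) = 0.46225
  −(0.21)·log₂(0.21) = 0.47282
  −(0.22)·log₂(0.22) = 0.48057
Sum: 0.46225 + 0.47282 + 0.48057 = 1.4156 bits.

1.4156 bits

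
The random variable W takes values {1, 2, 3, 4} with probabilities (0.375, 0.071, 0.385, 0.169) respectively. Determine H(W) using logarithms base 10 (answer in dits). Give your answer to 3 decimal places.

0.531 dits

H(W) = −Σ p·log₁₀ p.
  −(0.375)·log₁₀(0.375) = 0.1597
  −(0.071)·log₁₀(0.071) = 0.0816
  −(0.385)·log₁₀(0.385) = 0.1596
  −(0.169)·log₁₀(0.169) = 0.1305
Sum: 0.1597 + 0.0816 + 0.1596 + 0.1305 = 0.531 dits.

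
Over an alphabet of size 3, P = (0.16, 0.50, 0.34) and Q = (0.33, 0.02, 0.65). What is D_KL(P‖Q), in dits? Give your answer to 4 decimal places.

0.5530 dits

D(P‖Q) = Σ p·log₁₀(p/q).
  0.16·log₁₀(0.16/0.33) = -0.05030
  0.50·log₁₀(0.50/0.02) = 0.69897
  0.34·log₁₀(0.34/0.65) = -0.09569
D(P‖Q) = 0.5530 dits.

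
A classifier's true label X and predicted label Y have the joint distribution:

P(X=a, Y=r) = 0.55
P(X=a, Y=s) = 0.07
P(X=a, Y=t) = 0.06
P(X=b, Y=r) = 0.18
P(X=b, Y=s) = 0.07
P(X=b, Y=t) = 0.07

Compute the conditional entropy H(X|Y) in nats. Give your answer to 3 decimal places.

0.594 nats

Marginals: p(X) = (0.6800, 0.3200), p(Y) = (0.7300, 0.1400, 0.1300).
H(X|Y) = Σ p(Y) · H(X|Y=·).
  Y=r: p=0.7300, H(X|Y=r) = 0.5585
  Y=s: p=0.1400, H(X|Y=s) = 0.6931
  Y=t: p=0.1300, H(X|Y=t) = 0.6902
Weighted sum = 0.594 nats.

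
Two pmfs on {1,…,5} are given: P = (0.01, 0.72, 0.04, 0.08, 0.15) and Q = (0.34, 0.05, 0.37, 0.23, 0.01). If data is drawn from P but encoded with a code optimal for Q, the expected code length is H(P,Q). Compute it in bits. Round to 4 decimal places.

H(P,Q) = −Σ p·log₂ q.
  −0.01·log₂(0.34) = 0.01556
  −0.72·log₂(0.05) = 3.11179
  −0.04·log₂(0.37) = 0.05738
  −0.08·log₂(0.23) = 0.16962
  −0.15·log₂(0.01) = 0.99658
H(P,Q) = 4.3509 bits.

4.3509 bits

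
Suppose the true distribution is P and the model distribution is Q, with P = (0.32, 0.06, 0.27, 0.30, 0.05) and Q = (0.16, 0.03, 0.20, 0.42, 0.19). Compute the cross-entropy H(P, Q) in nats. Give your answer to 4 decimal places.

H(P,Q) = −Σ p·ln q.
  −0.32·ln(0.16) = 0.58643
  −0.06·ln(0.03) = 0.21039
  −0.27·ln(0.20) = 0.43455
  −0.30·ln(0.42) = 0.26025
  −0.05·ln(0.19) = 0.08304
H(P,Q) = 1.5747 nats.

1.5747 nats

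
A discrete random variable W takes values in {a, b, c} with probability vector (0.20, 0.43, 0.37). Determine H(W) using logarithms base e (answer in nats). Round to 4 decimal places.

1.0527 nats

H(W) = −Σ p·ln p.
  −(0.20)·ln(0.20) = 0.32189
  −(0.43)·ln(0.43) = 0.36291
  −(0.37)·ln(0.37) = 0.36787
Sum: 0.32189 + 0.36291 + 0.36787 = 1.0527 nats.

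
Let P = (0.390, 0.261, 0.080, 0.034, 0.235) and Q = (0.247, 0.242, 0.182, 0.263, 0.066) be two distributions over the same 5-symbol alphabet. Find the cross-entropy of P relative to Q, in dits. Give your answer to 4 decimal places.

0.7540 dits

H(P,Q) = −Σ p·log₁₀ q.
  −0.390·log₁₀(0.247) = 0.23685
  −0.261·log₁₀(0.242) = 0.16082
  −0.080·log₁₀(0.182) = 0.05919
  −0.034·log₁₀(0.263) = 0.01972
  −0.235·log₁₀(0.066) = 0.27741
H(P,Q) = 0.7540 dits.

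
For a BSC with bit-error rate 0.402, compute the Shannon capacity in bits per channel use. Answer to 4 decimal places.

0.0279 bits

Binary symmetric channel: C = 1 − h₂(ε) where h₂ is the binary entropy function.
h₂(0.402) = −0.402·log₂0.402 − 0.598·log₂0.598 = 0.9721.
C = 1 − 0.9721 = 0.0279 bits per channel use.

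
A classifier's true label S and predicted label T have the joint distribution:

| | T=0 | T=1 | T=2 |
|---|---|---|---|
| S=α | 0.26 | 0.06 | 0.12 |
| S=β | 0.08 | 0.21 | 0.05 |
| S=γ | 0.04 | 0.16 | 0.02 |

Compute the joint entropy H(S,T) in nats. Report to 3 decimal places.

1.953 nats

H(S,T) = −Σ p(x,y)·ln p(x,y) over all 9 cells.
  cell (α,0): −0.26·ln0.26 = 0.3502
  cell (α,1): −0.06·ln0.06 = 0.1688
  cell (α,2): −0.12·ln0.12 = 0.2544
  cell (β,0): −0.08·ln0.08 = 0.2021
  cell (β,1): −0.21·ln0.21 = 0.3277
  cell (β,2): −0.05·ln0.05 = 0.1498
  cell (γ,0): −0.04·ln0.04 = 0.1288
  cell (γ,1): −0.16·ln0.16 = 0.2932
  cell (γ,2): −0.02·ln0.02 = 0.0782
Sum = 1.953 nats.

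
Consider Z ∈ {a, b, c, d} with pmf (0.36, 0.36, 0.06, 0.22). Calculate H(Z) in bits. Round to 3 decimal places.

1.785 bits

H(Z) = −Σ p·log₂ p.
  −(0.36)·log₂(0.36) = 0.5306
  −(0.36)·log₂(0.36) = 0.5306
  −(0.06)·log₂(0.06) = 0.2435
  −(0.22)·log₂(0.22) = 0.4806
Sum: 0.5306 + 0.5306 + 0.2435 + 0.4806 = 1.785 bits.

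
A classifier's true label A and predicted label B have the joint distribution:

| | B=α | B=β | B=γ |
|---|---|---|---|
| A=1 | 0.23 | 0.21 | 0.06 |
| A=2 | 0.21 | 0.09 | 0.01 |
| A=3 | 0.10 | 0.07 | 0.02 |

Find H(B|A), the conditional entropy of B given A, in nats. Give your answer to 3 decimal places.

Marginals: p(A) = (0.5000, 0.3100, 0.1900), p(B) = (0.5400, 0.3700, 0.0900).
H(B|A) = Σ p(A) · H(B|A=·).
  A=1: p=0.5000, H(B|A=1) = 0.9760
  A=2: p=0.3100, H(B|A=2) = 0.7337
  A=3: p=0.1900, H(B|A=3) = 0.9427
Weighted sum = 0.895 nats.

0.895 nats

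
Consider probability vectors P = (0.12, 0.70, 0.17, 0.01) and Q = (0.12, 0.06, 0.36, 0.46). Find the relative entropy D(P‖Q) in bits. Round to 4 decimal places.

D(P‖Q) = Σ p·log₂(p/q).
  0.12·log₂(0.12/0.12) = 0.00000
  0.70·log₂(0.70/0.06) = 2.48102
  0.17·log₂(0.17/0.36) = -0.18402
  0.01·log₂(0.01/0.46) = -0.05524
D(P‖Q) = 2.2418 bits.

2.2418 bits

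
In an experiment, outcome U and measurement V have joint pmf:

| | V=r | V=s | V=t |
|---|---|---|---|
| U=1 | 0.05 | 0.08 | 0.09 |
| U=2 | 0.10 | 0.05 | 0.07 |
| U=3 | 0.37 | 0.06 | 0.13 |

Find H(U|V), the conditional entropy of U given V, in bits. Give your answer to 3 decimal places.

1.330 bits

Chain rule: H(U|V) = H(U,V) − H(V).
Marginals: p(U) = (0.2200, 0.2200, 0.5600), p(V) = (0.5200, 0.1900, 0.2900).
H(U,V) = 2.7940 bits; H(V) = 1.4637 bits.
H(U|V) = 2.7940 − 1.4637 = 1.330 bits.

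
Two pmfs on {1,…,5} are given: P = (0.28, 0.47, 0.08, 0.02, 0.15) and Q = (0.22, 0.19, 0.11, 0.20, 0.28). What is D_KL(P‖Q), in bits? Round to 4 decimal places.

D(P‖Q) = Σ p·log₂(p/q).
  0.28·log₂(0.28/0.22) = 0.09742
  0.47·log₂(0.47/0.19) = 0.61413
  0.08·log₂(0.08/0.11) = -0.03675
  0.02·log₂(0.02/0.20) = -0.06644
  0.15·log₂(0.15/0.28) = -0.13507
D(P‖Q) = 0.4733 bits.

0.4733 bits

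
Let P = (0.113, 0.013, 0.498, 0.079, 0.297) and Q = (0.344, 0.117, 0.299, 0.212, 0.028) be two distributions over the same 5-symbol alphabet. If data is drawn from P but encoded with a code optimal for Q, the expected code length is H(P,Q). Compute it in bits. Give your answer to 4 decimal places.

H(P,Q) = −Σ p·log₂ q.
  −0.113·log₂(0.344) = 0.17397
  −0.013·log₂(0.117) = 0.04024
  −0.498·log₂(0.299) = 0.86741
  −0.079·log₂(0.212) = 0.17679
  −0.297·log₂(0.028) = 1.53205
H(P,Q) = 2.7905 bits.

2.7905 bits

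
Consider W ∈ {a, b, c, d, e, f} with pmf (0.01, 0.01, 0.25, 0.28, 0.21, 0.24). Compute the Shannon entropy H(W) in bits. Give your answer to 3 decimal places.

H(W) = −Σ p·log₂ p.
  −(0.01)·log₂(0.01) = 0.0664
  −(0.01)·log₂(0.01) = 0.0664
  −(0.25)·log₂(0.25) = 0.5000
  −(0.28)·log₂(0.28) = 0.5142
  −(0.21)·log₂(0.21) = 0.4728
  −(0.24)·log₂(0.24) = 0.4941
Sum: 0.0664 + 0.0664 + 0.5000 + 0.5142 + 0.4728 + 0.4941 = 2.114 bits.

2.114 bits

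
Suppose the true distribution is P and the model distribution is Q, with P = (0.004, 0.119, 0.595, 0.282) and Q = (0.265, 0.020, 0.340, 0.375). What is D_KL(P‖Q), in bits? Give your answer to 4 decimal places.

D(P‖Q) = Σ p·log₂(p/q).
  0.004·log₂(0.004/0.265) = -0.02420
  0.119·log₂(0.119/0.020) = 0.30617
  0.595·log₂(0.595/0.340) = 0.48038
  0.282·log₂(0.282/0.375) = -0.11596
D(P‖Q) = 0.6464 bits.

0.6464 bits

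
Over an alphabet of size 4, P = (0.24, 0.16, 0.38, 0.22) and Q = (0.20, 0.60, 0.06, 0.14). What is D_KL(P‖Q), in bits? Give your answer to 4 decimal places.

0.9134 bits

D(P‖Q) = Σ p·log₂(p/q).
  0.24·log₂(0.24/0.20) = 0.06313
  0.16·log₂(0.16/0.60) = -0.30510
  0.38·log₂(0.38/0.06) = 1.01193
  0.22·log₂(0.22/0.14) = 0.14346
D(P‖Q) = 0.9134 bits.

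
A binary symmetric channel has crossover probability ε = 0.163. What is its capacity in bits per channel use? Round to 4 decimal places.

Binary symmetric channel: C = 1 − h₂(ε) where h₂ is the binary entropy function.
h₂(0.163) = −0.163·log₂0.163 − 0.837·log₂0.837 = 0.6414.
C = 1 − 0.6414 = 0.3586 bits per channel use.

0.3586 bits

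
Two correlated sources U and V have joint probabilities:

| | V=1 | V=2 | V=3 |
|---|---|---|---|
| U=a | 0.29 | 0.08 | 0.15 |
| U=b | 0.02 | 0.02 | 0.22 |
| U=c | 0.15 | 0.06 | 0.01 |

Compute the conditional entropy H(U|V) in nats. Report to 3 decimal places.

Chain rule: H(U|V) = H(U,V) − H(V).
Marginals: p(U) = (0.5200, 0.2600, 0.2200), p(V) = (0.4600, 0.1600, 0.3800).
H(U,V) = 1.8346 nats; H(V) = 1.0181 nats.
H(U|V) = 1.8346 − 1.0181 = 0.817 nats.

0.817 nats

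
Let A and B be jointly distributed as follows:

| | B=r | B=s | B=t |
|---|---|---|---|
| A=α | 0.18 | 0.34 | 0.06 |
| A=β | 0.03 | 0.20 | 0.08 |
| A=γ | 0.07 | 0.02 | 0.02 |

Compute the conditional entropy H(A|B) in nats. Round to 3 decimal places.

0.842 nats

Marginals: p(A) = (0.5800, 0.3100, 0.1100), p(B) = (0.2800, 0.5600, 0.1600).
H(A|B) = Σ p(B) · H(A|B=·).
  B=r: p=0.2800, H(A|B=r) = 0.8699
  B=s: p=0.5600, H(A|B=s) = 0.7897
  B=t: p=0.1600, H(A|B=t) = 0.9743
Weighted sum = 0.842 nats.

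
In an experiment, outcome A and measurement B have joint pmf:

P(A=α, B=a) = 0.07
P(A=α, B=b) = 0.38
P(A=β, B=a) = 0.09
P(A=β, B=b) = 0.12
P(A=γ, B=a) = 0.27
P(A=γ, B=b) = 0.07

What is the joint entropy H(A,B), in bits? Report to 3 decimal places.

2.257 bits

H(A,B) = −Σ p(x,y)·log₂ p(x,y) over all 6 cells.
  cell (α,a): −0.07·log₂0.07 = 0.2686
  cell (α,b): −0.38·log₂0.38 = 0.5305
  cell (β,a): −0.09·log₂0.09 = 0.3127
  cell (β,b): −0.12·log₂0.12 = 0.3671
  cell (γ,a): −0.27·log₂0.27 = 0.5100
  cell (γ,b): −0.07·log₂0.07 = 0.2686
Sum = 2.257 bits.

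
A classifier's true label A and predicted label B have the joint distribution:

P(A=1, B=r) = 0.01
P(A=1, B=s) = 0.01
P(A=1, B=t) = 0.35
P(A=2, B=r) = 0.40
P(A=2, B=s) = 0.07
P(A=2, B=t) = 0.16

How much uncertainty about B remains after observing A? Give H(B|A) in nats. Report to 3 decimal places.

0.646 nats

Chain rule: H(B|A) = H(A,B) − H(A).
Marginals: p(A) = (0.3700, 0.6300), p(B) = (0.4100, 0.0800, 0.5100).
H(A,B) = 1.3054 nats; H(A) = 0.6590 nats.
H(B|A) = 1.3054 − 0.6590 = 0.646 nats.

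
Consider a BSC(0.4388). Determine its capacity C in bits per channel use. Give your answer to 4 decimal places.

Binary symmetric channel: C = 1 − h₂(ε) where h₂ is the binary entropy function.
h₂(0.4388) = −0.4388·log₂0.4388 − 0.5612·log₂0.5612 = 0.9892.
C = 1 − 0.9892 = 0.0108 bits per channel use.

0.0108 bits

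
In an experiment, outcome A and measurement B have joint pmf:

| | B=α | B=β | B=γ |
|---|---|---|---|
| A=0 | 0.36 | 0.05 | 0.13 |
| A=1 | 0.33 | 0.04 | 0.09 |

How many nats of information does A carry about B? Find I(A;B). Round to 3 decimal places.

Marginals: p(A) = (0.5400, 0.4600), p(B) = (0.6900, 0.0900, 0.2200).
I(A;B) = H(A) + H(B) − H(A,B).
H(A) = 0.6899, H(B) = 0.8059, H(A,B) = 1.4941.
I(A;B) = 0.6899 + 0.8059 − 1.4941 = 0.002 nats.

0.002 nats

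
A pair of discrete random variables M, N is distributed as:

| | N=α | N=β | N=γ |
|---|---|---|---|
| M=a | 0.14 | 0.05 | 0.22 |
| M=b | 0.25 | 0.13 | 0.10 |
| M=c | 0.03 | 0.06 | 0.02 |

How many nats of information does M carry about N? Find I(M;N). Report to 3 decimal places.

0.082 nats

Marginals: p(M) = (0.4100, 0.4800, 0.1100), p(N) = (0.4200, 0.2400, 0.3400).
I(M;N) = H(M) + H(N) − H(M,N).
H(M) = 0.9607, H(N) = 1.0737, H(M,N) = 1.9525.
I(M;N) = 0.9607 + 1.0737 − 1.9525 = 0.082 nats.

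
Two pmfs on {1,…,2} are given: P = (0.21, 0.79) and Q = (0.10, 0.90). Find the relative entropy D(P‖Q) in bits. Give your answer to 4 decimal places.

0.0762 bits

D(P‖Q) = Σ p·log₂(p/q).
  0.21·log₂(0.21/0.10) = 0.22478
  0.79·log₂(0.79/0.90) = -0.14858
D(P‖Q) = 0.0762 bits.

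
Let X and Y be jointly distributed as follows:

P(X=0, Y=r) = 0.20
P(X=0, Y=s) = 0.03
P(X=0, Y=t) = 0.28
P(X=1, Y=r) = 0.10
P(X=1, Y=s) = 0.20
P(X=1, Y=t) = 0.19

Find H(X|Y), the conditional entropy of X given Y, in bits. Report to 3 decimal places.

Marginals: p(X) = (0.5100, 0.4900), p(Y) = (0.3000, 0.2300, 0.4700).
H(X|Y) = Σ p(Y) · H(X|Y=·).
  Y=r: p=0.3000, H(X|Y=r) = 0.9183
  Y=s: p=0.2300, H(X|Y=s) = 0.5586
  Y=t: p=0.4700, H(X|Y=t) = 0.9734
Weighted sum = 0.861 bits.

0.861 bits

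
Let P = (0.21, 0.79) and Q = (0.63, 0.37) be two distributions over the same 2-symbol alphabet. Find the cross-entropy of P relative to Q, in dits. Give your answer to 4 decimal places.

H(P,Q) = −Σ p·log₁₀ q.
  −0.21·log₁₀(0.63) = 0.04214
  −0.79·log₁₀(0.37) = 0.34112
H(P,Q) = 0.3833 dits.

0.3833 dits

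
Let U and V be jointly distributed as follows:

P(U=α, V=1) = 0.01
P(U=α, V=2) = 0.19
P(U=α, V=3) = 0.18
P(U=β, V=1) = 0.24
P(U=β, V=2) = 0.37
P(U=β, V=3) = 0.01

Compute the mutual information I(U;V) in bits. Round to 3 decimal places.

0.323 bits

Marginals: p(U) = (0.3800, 0.6200), p(V) = (0.2500, 0.5600, 0.1900).
I(U;V) = Σ p(x,y)·log₂[p(x,y)/(p(x)p(y))].
  (α,1): 0.01·log₂(0.1053) = -0.0325
  (α,2): 0.19·log₂(0.8929) = -0.0311
  (α,3): 0.18·log₂(2.4931) = 0.2372
  (β,1): 0.24·log₂(1.5484) = 0.1514
  (β,2): 0.37·log₂(1.0657) = 0.0340
  (β,3): 0.01·log₂(0.0849) = -0.0356
Sum = 0.323 bits.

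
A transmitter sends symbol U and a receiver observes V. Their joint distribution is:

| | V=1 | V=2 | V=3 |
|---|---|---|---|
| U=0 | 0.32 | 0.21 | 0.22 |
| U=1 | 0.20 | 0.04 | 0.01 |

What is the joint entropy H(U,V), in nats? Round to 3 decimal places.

1.522 nats

H(U,V) = −Σ p(x,y)·ln p(x,y) over all 6 cells.
  cell (0,1): −0.32·ln0.32 = 0.3646
  cell (0,2): −0.21·ln0.21 = 0.3277
  cell (0,3): −0.22·ln0.22 = 0.3331
  cell (1,1): −0.20·ln0.20 = 0.3219
  cell (1,2): −0.04·ln0.04 = 0.1288
  cell (1,3): −0.01·ln0.01 = 0.0461
Sum = 1.522 nats.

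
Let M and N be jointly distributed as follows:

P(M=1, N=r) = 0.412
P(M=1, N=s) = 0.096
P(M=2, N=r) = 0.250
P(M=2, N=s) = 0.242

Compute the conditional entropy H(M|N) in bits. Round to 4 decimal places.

Chain rule: H(M|N) = H(M,N) − H(N).
Marginals: p(M) = (0.5080, 0.4920), p(N) = (0.6620, 0.3380).
H(M,N) = 1.8470 bits; H(N) = 0.9229 bits.
H(M|N) = 1.8470 − 0.9229 = 0.9241 bits.

0.9241 bits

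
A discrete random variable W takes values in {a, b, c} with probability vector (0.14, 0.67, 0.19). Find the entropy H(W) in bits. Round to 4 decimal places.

H(W) = −Σ p·log₂ p.
  −(0.14)·log₂(0.14) = 0.39711
  −(0.67)·log₂(0.67) = 0.38710
  −(0.19)·log₂(0.19) = 0.45523
Sum: 0.39711 + 0.38710 + 0.45523 = 1.2394 bits.

1.2394 bits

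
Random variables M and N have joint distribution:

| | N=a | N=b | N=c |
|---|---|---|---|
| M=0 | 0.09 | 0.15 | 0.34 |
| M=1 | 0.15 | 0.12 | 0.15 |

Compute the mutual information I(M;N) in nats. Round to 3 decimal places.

Marginals: p(M) = (0.5800, 0.4200), p(N) = (0.2400, 0.2700, 0.4900).
I(M;N) = H(M) + H(N) − H(M,N).
H(M) = 0.6803, H(N) = 1.0456, H(M,N) = 1.6916.
I(M;N) = 0.6803 + 1.0456 − 1.6916 = 0.034 nats.

0.034 nats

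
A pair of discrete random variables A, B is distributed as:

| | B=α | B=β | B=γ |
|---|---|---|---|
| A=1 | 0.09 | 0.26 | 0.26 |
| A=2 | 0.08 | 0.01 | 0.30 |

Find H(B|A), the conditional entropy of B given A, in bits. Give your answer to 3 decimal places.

Marginals: p(A) = (0.6100, 0.3900), p(B) = (0.1700, 0.2700, 0.5600).
H(B|A) = Σ p(A) · H(B|A=·).
  A=1: p=0.6100, H(B|A=1) = 1.4561
  A=2: p=0.3900, H(B|A=2) = 0.8955
Weighted sum = 1.237 bits.

1.237 bits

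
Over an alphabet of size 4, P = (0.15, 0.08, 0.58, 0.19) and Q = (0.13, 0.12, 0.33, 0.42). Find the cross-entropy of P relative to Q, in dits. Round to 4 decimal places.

0.5574 dits

H(P,Q) = −Σ p·log₁₀ q.
  −0.15·log₁₀(0.13) = 0.13291
  −0.08·log₁₀(0.12) = 0.07367
  −0.58·log₁₀(0.33) = 0.27926
  −0.19·log₁₀(0.42) = 0.07158
H(P,Q) = 0.5574 dits.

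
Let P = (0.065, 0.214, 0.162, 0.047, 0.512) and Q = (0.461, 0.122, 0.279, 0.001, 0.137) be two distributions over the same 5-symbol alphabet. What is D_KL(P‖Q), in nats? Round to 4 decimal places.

0.7608 nats

D(P‖Q) = Σ p·ln(p/q).
  0.065·ln(0.065/0.461) = -0.12734
  0.214·ln(0.214/0.122) = 0.12026
  0.162·ln(0.162/0.279) = -0.08807
  0.047·ln(0.047/0.001) = 0.18096
  0.512·ln(0.512/0.137) = 0.67499
D(P‖Q) = 0.7608 nats.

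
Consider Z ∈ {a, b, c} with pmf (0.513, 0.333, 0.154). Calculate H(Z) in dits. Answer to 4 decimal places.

H(Z) = −Σ p·log₁₀ p.
  −(0.513)·log₁₀(0.513) = 0.14871
  −(0.333)·log₁₀(0.333) = 0.15903
  −(0.154)·log₁₀(0.154) = 0.12512
Sum: 0.14871 + 0.15903 + 0.12512 = 0.4329 dits.

0.4329 dits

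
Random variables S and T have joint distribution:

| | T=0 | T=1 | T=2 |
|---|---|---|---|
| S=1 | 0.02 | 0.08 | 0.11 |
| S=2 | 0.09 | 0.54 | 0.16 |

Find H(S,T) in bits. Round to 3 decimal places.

1.970 bits

H(S,T) = −Σ p(x,y)·log₂ p(x,y) over all 6 cells.
  cell (1,0): −0.02·log₂0.02 = 0.1129
  cell (1,1): −0.08·log₂0.08 = 0.2915
  cell (1,2): −0.11·log₂0.11 = 0.3503
  cell (2,0): −0.09·log₂0.09 = 0.3127
  cell (2,1): −0.54·log₂0.54 = 0.4800
  cell (2,2): −0.16·log₂0.16 = 0.4230
Sum = 1.970 bits.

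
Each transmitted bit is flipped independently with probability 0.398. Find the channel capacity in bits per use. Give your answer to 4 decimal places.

0.0302 bits

Binary symmetric channel: C = 1 − h₂(ε) where h₂ is the binary entropy function.
h₂(0.398) = −0.398·log₂0.398 − 0.602·log₂0.602 = 0.9698.
C = 1 − 0.9698 = 0.0302 bits per channel use.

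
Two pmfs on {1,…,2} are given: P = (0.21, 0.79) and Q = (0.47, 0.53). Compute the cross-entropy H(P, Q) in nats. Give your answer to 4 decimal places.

H(P,Q) = −Σ p·ln q.
  −0.21·ln(0.47) = 0.15855
  −0.79·ln(0.53) = 0.50155
H(P,Q) = 0.6601 nats.

0.6601 nats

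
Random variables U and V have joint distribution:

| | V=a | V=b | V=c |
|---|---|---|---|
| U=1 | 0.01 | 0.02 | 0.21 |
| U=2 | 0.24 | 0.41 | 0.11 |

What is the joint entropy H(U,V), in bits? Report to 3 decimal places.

2.024 bits

H(U,V) = −Σ p(x,y)·log₂ p(x,y) over all 6 cells.
  cell (1,a): −0.01·log₂0.01 = 0.0664
  cell (1,b): −0.02·log₂0.02 = 0.1129
  cell (1,c): −0.21·log₂0.21 = 0.4728
  cell (2,a): −0.24·log₂0.24 = 0.4941
  cell (2,b): −0.41·log₂0.41 = 0.5274
  cell (2,c): −0.11·log₂0.11 = 0.3503
Sum = 2.024 bits.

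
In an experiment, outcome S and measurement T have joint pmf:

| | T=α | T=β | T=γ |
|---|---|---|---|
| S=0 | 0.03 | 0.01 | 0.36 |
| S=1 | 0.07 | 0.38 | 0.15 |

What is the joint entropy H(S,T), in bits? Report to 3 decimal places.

1.958 bits

H(S,T) = −Σ p(x,y)·log₂ p(x,y) over all 6 cells.
  cell (0,α): −0.03·log₂0.03 = 0.1518
  cell (0,β): −0.01·log₂0.01 = 0.0664
  cell (0,γ): −0.36·log₂0.36 = 0.5306
  cell (1,α): −0.07·log₂0.07 = 0.2686
  cell (1,β): −0.38·log₂0.38 = 0.5305
  cell (1,γ): −0.15·log₂0.15 = 0.4105
Sum = 1.958 bits.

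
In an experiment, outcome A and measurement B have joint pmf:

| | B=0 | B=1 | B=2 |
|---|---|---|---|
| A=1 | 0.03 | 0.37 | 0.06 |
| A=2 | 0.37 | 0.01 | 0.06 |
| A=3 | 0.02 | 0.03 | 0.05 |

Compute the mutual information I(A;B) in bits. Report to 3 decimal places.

Marginals: p(A) = (0.4600, 0.4400, 0.1000), p(B) = (0.4200, 0.4100, 0.1700).
I(A;B) = Σ p(x,y)·log₂[p(x,y)/(p(x)p(y))].
  (1,0): 0.03·log₂(0.1553) = -0.0806
  (1,1): 0.37·log₂(1.9618) = 0.3597
  (1,2): 0.06·log₂(0.7673) = -0.0229
  (2,0): 0.37·log₂(2.0022) = 0.3706
  (2,1): 0.01·log₂(0.0554) = -0.0417
  (2,2): 0.06·log₂(0.8021) = -0.0191
  (3,0): 0.02·log₂(0.4762) = -0.0214
  (3,1): 0.03·log₂(0.7317) = -0.0135
  (3,2): 0.05·log₂(2.9412) = 0.0778
Sum = 0.609 bits.

0.609 bits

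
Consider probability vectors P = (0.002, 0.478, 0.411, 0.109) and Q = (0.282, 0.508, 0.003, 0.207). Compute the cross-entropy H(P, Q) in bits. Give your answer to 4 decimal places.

H(P,Q) = −Σ p·log₂ q.
  −0.002·log₂(0.282) = 0.00365
  −0.478·log₂(0.508) = 0.46705
  −0.411·log₂(0.003) = 3.44452
  −0.109·log₂(0.207) = 0.24768
H(P,Q) = 4.1629 bits.

4.1629 bits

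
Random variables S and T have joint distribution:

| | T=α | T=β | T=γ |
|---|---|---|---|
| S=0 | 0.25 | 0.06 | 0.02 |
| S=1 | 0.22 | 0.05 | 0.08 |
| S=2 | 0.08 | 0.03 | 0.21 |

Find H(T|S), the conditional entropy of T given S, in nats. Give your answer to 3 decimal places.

0.816 nats

Chain rule: H(T|S) = H(S,T) − H(S).
Marginals: p(S) = (0.3300, 0.3500, 0.3200), p(T) = (0.5500, 0.1400, 0.3100).
H(S,T) = 1.9136 nats; H(S) = 1.0979 nats.
H(T|S) = 1.9136 − 1.0979 = 0.816 nats.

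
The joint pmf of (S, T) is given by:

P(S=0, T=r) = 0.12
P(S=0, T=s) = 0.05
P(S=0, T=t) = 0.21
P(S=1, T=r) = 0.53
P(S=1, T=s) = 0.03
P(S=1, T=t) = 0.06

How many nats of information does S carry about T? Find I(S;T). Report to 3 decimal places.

0.157 nats

Marginals: p(S) = (0.3800, 0.6200), p(T) = (0.6500, 0.0800, 0.2700).
I(S;T) = H(S) + H(T) − H(S,T).
H(S) = 0.6641, H(T) = 0.8356, H(S,T) = 1.3424.
I(S;T) = 0.6641 + 0.8356 − 1.3424 = 0.157 nats.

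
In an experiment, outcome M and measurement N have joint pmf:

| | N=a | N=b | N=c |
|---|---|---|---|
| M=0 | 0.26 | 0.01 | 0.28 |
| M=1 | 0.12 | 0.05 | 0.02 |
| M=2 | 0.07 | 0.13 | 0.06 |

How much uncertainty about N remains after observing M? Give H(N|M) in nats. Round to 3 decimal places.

0.861 nats

Chain rule: H(N|M) = H(M,N) − H(M).
Marginals: p(M) = (0.5500, 0.1900, 0.2600), p(N) = (0.4500, 0.1900, 0.3600).
H(M,N) = 1.8554 nats; H(M) = 0.9946 nats.
H(N|M) = 1.8554 − 0.9946 = 0.861 nats.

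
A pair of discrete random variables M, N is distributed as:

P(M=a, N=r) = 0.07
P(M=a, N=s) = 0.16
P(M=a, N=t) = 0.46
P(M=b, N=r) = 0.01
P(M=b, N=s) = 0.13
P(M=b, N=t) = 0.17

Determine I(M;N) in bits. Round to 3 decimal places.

Marginals: p(M) = (0.6900, 0.3100), p(N) = (0.0800, 0.2900, 0.6300).
I(M;N) = Σ p(x,y)·log₂[p(x,y)/(p(x)p(y))].
  (a,r): 0.07·log₂(1.2681) = 0.0240
  (a,s): 0.16·log₂(0.7996) = -0.0516
  (a,t): 0.46·log₂(1.0582) = 0.0375
  (b,r): 0.01·log₂(0.4032) = -0.0131
  (b,s): 0.13·log₂(1.4461) = 0.0692
  (b,t): 0.17·log₂(0.8705) = -0.0340
Sum = 0.032 bits.

0.032 bits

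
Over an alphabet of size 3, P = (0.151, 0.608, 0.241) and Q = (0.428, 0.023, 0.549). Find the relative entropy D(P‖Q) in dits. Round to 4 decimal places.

0.7102 dits

D(P‖Q) = Σ p·log₁₀(p/q).
  0.151·log₁₀(0.151/0.428) = -0.06832
  0.608·log₁₀(0.608/0.023) = 0.86468
  0.241·log₁₀(0.241/0.549) = -0.08617
D(P‖Q) = 0.7102 dits.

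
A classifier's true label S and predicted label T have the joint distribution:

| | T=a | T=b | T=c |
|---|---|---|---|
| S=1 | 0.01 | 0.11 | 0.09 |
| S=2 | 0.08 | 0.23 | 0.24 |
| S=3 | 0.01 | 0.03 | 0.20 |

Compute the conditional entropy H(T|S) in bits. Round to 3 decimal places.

1.244 bits

Marginals: p(S) = (0.2100, 0.5500, 0.2400), p(T) = (0.1000, 0.3700, 0.5300).
H(T|S) = Σ p(S) · H(T|S=·).
  S=1: p=0.2100, H(T|S=1) = 1.2217
  S=2: p=0.5500, H(T|S=2) = 1.4526
  S=3: p=0.2400, H(T|S=3) = 0.7852
Weighted sum = 1.244 bits.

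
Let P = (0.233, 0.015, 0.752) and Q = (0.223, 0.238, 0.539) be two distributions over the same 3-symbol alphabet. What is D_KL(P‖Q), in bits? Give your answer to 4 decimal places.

D(P‖Q) = Σ p·log₂(p/q).
  0.233·log₂(0.233/0.223) = 0.01475
  0.015·log₂(0.015/0.238) = -0.05982
  0.752·log₂(0.752/0.539) = 0.36130
D(P‖Q) = 0.3162 bits.

0.3162 bits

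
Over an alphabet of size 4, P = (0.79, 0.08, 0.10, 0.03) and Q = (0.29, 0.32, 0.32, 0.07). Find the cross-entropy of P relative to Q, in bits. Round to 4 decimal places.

1.8218 bits

H(P,Q) = −Σ p·log₂ q.
  −0.79·log₂(0.29) = 1.41084
  −0.08·log₂(0.32) = 0.13151
  −0.10·log₂(0.32) = 0.16439
  −0.03·log₂(0.07) = 0.11510
H(P,Q) = 1.8218 bits.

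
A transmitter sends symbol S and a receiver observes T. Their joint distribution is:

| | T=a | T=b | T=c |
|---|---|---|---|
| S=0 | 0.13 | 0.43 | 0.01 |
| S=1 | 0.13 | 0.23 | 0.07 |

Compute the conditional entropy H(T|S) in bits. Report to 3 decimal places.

1.126 bits

Marginals: p(S) = (0.5700, 0.4300), p(T) = (0.2600, 0.6600, 0.0800).
H(T|S) = Σ p(S) · H(T|S=·).
  S=0: p=0.5700, H(T|S=0) = 0.8954
  S=1: p=0.4300, H(T|S=1) = 1.4309
Weighted sum = 1.126 bits.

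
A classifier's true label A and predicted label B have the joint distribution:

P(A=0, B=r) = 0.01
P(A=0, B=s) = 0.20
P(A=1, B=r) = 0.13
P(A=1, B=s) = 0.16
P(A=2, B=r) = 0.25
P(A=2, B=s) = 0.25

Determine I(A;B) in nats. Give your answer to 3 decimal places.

Marginals: p(A) = (0.2100, 0.2900, 0.5000), p(B) = (0.3900, 0.6100).
I(A;B) = H(A) + H(B) − H(A,B).
H(A) = 1.0333, H(B) = 0.6687, H(A,B) = 1.6195.
I(A;B) = 1.0333 + 0.6687 − 1.6195 = 0.083 nats.

0.083 nats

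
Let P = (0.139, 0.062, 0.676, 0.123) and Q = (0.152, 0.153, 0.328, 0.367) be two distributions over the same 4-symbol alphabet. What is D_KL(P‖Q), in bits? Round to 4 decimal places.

0.4126 bits

D(P‖Q) = Σ p·log₂(p/q).
  0.139·log₂(0.139/0.152) = -0.01793
  0.062·log₂(0.062/0.153) = -0.08080
  0.676·log₂(0.676/0.328) = 0.70529
  0.123·log₂(0.123/0.367) = -0.19399
D(P‖Q) = 0.4126 bits.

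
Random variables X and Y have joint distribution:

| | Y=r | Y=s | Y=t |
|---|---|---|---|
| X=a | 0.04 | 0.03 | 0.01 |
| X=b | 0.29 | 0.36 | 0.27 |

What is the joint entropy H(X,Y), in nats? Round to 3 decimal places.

1.360 nats

H(X,Y) = −Σ p(x,y)·ln p(x,y) over all 6 cells.
  cell (a,r): −0.04·ln0.04 = 0.1288
  cell (a,s): −0.03·ln0.03 = 0.1052
  cell (a,t): −0.01·ln0.01 = 0.0461
  cell (b,r): −0.29·ln0.29 = 0.3590
  cell (b,s): −0.36·ln0.36 = 0.3678
  cell (b,t): −0.27·ln0.27 = 0.3535
Sum = 1.360 nats.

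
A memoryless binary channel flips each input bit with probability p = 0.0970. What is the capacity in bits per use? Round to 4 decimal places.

0.5406 bits

Binary symmetric channel: C = 1 − h₂(ε) where h₂ is the binary entropy function.
h₂(0.0970) = −0.0970·log₂0.0970 − 0.9030·log₂0.9030 = 0.4594.
C = 1 − 0.4594 = 0.5406 bits per channel use.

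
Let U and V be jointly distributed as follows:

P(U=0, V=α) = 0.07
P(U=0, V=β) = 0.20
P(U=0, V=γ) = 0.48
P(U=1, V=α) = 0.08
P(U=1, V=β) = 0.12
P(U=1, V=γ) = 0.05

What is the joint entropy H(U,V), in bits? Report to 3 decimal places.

2.116 bits

H(U,V) = −Σ p(x,y)·log₂ p(x,y) over all 6 cells.
  cell (0,α): −0.07·log₂0.07 = 0.2686
  cell (0,β): −0.20·log₂0.20 = 0.4644
  cell (0,γ): −0.48·log₂0.48 = 0.5083
  cell (1,α): −0.08·log₂0.08 = 0.2915
  cell (1,β): −0.12·log₂0.12 = 0.3671
  cell (1,γ): −0.05·log₂0.05 = 0.2161
Sum = 2.116 bits.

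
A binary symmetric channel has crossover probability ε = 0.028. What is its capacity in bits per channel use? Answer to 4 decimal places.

0.8157 bits

Binary symmetric channel: C = 1 − h₂(ε) where h₂ is the binary entropy function.
h₂(0.028) = −0.028·log₂0.028 − 0.972·log₂0.972 = 0.1843.
C = 1 − 0.1843 = 0.8157 bits per channel use.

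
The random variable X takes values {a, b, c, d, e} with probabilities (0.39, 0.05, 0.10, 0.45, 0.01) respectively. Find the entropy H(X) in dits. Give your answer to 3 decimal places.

0.501 dits

H(X) = −Σ p·log₁₀ p.
  −(0.39)·log₁₀(0.39) = 0.1595
  −(0.05)·log₁₀(0.05) = 0.0651
  −(0.10)·log₁₀(0.10) = 0.1000
  −(0.45)·log₁₀(0.45) = 0.1561
  −(0.01)·log₁₀(0.01) = 0.0200
Sum: 0.1595 + 0.0651 + 0.1000 + 0.1561 + 0.0200 = 0.501 dits.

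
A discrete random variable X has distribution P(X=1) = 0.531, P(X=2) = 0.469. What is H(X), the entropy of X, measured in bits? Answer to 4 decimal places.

0.9972 bits

H(X) = −Σ p·log₂ p.
  −(0.531)·log₂(0.531) = 0.48492
  −(0.469)·log₂(0.469) = 0.51231
Sum: 0.48492 + 0.51231 = 0.9972 bits.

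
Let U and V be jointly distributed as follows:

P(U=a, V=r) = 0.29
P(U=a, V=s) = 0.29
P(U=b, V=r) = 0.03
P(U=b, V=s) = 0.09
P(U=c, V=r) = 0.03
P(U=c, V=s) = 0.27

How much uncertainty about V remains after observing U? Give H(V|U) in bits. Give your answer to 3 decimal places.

0.818 bits

Marginals: p(U) = (0.5800, 0.1200, 0.3000), p(V) = (0.3500, 0.6500).
H(V|U) = Σ p(U) · H(V|U=·).
  U=a: p=0.5800, H(V|U=a) = 1.0000
  U=b: p=0.1200, H(V|U=b) = 0.8113
  U=c: p=0.3000, H(V|U=c) = 0.4690
Weighted sum = 0.818 bits.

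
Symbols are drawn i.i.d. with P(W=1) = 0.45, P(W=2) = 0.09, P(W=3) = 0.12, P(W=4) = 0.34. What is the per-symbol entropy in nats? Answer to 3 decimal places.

1.197 nats

H(W) = −Σ p·ln p.
  −(0.45)·ln(0.45) = 0.3593
  −(0.09)·ln(0.09) = 0.2167
  −(0.12)·ln(0.12) = 0.2544
  −(0.34)·ln(0.34) = 0.3668
Sum: 0.3593 + 0.2167 + 0.2544 + 0.3668 = 1.197 nats.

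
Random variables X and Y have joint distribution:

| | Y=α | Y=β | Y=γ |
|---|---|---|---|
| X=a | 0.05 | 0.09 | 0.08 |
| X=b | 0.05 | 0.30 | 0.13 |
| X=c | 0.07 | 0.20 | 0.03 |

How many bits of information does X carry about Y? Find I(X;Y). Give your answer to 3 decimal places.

Marginals: p(X) = (0.2200, 0.4800, 0.3000), p(Y) = (0.1700, 0.5900, 0.2400).
I(X;Y) = Σ p(x,y)·log₂[p(x,y)/(p(x)p(y))].
  (a,α): 0.05·log₂(1.3369) = 0.0209
  (a,β): 0.09·log₂(0.6934) = -0.0475
  (a,γ): 0.08·log₂(1.5152) = 0.0480
  (b,α): 0.05·log₂(0.6127) = -0.0353
  (b,β): 0.30·log₂(1.0593) = 0.0249
  (b,γ): 0.13·log₂(1.1285) = 0.0227
  (c,α): 0.07·log₂(1.3725) = 0.0320
  (c,β): 0.20·log₂(1.1299) = 0.0353
  (c,γ): 0.03·log₂(0.4167) = -0.0379
Sum = 0.063 bits.

0.063 bits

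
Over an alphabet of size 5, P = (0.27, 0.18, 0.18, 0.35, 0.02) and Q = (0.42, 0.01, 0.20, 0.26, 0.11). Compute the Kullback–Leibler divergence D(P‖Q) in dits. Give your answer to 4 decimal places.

0.1963 dits

D(P‖Q) = Σ p·log₁₀(p/q).
  0.27·log₁₀(0.27/0.42) = -0.05181
  0.18·log₁₀(0.18/0.01) = 0.22595
  0.18·log₁₀(0.18/0.20) = -0.00824
  0.35·log₁₀(0.35/0.26) = 0.04518
  0.02·log₁₀(0.02/0.11) = -0.01481
D(P‖Q) = 0.1963 dits.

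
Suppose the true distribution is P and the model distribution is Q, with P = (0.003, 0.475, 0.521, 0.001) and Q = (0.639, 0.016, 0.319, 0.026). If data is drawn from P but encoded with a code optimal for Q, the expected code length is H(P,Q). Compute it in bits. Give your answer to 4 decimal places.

3.6998 bits

H(P,Q) = −Σ p·log₂ q.
  −0.003·log₂(0.639) = 0.00194
  −0.475·log₂(0.016) = 2.83375
  −0.521·log₂(0.319) = 0.85880
  −0.001·log₂(0.026) = 0.00527
H(P,Q) = 3.6998 bits.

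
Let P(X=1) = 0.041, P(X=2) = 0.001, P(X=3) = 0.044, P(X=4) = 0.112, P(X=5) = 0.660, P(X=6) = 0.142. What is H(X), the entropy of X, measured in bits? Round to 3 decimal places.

1.546 bits

H(X) = −Σ p·log₂ p.
  −(0.041)·log₂(0.041) = 0.1889
  −(0.001)·log₂(0.001) = 0.0100
  −(0.044)·log₂(0.044) = 0.1983
  −(0.112)·log₂(0.112) = 0.3537
  −(0.660)·log₂(0.660) = 0.3956
  −(0.142)·log₂(0.142) = 0.3999
Sum: 0.1889 + 0.0100 + 0.1983 + 0.3537 + 0.3956 + 0.3999 = 1.546 bits.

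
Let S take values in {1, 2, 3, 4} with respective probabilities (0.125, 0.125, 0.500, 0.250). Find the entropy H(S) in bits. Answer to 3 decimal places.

H(S) = −Σ p·log₂ p.
  −(0.125)·log₂(0.125) = 0.3750
  −(0.125)·log₂(0.125) = 0.3750
  −(0.500)·log₂(0.500) = 0.5000
  −(0.250)·log₂(0.250) = 0.5000
Sum: 0.3750 + 0.3750 + 0.5000 + 0.5000 = 1.750 bits.

1.750 bits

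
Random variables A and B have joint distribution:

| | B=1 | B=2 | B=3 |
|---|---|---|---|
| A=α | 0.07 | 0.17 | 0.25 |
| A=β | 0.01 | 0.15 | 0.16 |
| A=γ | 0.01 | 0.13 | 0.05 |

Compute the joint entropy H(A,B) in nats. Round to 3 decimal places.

1.919 nats

H(A,B) = −Σ p(x,y)·ln p(x,y) over all 9 cells.
  cell (α,1): −0.07·ln0.07 = 0.1861
  cell (α,2): −0.17·ln0.17 = 0.3012
  cell (α,3): −0.25·ln0.25 = 0.3466
  cell (β,1): −0.01·ln0.01 = 0.0461
  cell (β,2): −0.15·ln0.15 = 0.2846
  cell (β,3): −0.16·ln0.16 = 0.2932
  cell (γ,1): −0.01·ln0.01 = 0.0461
  cell (γ,2): −0.13·ln0.13 = 0.2652
  cell (γ,3): −0.05·ln0.05 = 0.1498
Sum = 1.919 nats.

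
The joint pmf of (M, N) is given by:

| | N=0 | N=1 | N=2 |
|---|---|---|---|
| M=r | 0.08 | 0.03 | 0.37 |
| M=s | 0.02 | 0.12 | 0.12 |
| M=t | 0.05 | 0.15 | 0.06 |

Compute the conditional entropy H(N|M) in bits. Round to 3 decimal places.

Chain rule: H(N|M) = H(M,N) − H(M).
Marginals: p(M) = (0.4800, 0.2600, 0.2600), p(N) = (0.1500, 0.3000, 0.5500).
H(M,N) = 2.6912 bits; H(M) = 1.5188 bits.
H(N|M) = 2.6912 − 1.5188 = 1.172 bits.

1.172 bits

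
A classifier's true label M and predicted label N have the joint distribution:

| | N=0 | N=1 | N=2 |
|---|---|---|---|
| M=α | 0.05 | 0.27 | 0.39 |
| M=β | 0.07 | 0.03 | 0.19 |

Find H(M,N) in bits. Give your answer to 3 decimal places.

2.131 bits

H(M,N) = −Σ p(x,y)·log₂ p(x,y) over all 6 cells.
  cell (α,0): −0.05·log₂0.05 = 0.2161
  cell (α,1): −0.27·log₂0.27 = 0.5100
  cell (α,2): −0.39·log₂0.39 = 0.5298
  cell (β,0): −0.07·log₂0.07 = 0.2686
  cell (β,1): −0.03·log₂0.03 = 0.1518
  cell (β,2): −0.19·log₂0.19 = 0.4552
Sum = 2.131 bits.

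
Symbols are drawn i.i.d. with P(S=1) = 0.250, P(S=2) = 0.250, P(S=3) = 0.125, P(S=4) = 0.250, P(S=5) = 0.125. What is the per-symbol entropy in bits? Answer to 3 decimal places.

2.250 bits

H(S) = −Σ p·log₂ p.
  −(0.250)·log₂(0.250) = 0.5000
  −(0.250)·log₂(0.250) = 0.5000
  −(0.125)·log₂(0.125) = 0.3750
  −(0.250)·log₂(0.250) = 0.5000
  −(0.125)·log₂(0.125) = 0.3750
Sum: 0.5000 + 0.5000 + 0.3750 + 0.5000 + 0.3750 = 2.250 bits.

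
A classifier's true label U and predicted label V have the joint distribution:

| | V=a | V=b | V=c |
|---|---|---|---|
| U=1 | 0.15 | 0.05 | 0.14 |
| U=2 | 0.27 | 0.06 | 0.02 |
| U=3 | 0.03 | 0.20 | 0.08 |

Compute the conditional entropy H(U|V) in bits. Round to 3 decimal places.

1.262 bits

Chain rule: H(U|V) = H(U,V) − H(V).
Marginals: p(U) = (0.3400, 0.3500, 0.3100), p(V) = (0.4500, 0.3100, 0.2400).
H(U,V) = 2.7978 bits; H(V) = 1.5363 bits.
H(U|V) = 2.7978 − 1.5363 = 1.262 bits.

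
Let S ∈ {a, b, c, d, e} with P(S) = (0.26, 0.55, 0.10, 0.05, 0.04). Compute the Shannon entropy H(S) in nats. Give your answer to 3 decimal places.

1.188 nats

H(S) = −Σ p·ln p.
  −(0.26)·ln(0.26) = 0.3502
  −(0.55)·ln(0.55) = 0.3288
  −(0.10)·ln(0.10) = 0.2303
  −(0.05)·ln(0.05) = 0.1498
  −(0.04)·ln(0.04) = 0.1288
Sum: 0.3502 + 0.3288 + 0.2303 + 0.1498 + 0.1288 = 1.188 nats.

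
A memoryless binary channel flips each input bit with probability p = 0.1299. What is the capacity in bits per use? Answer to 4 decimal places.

Binary symmetric channel: C = 1 − h₂(ε) where h₂ is the binary entropy function.
h₂(0.1299) = −0.1299·log₂0.1299 − 0.8701·log₂0.8701 = 0.5572.
C = 1 − 0.5572 = 0.4428 bits per channel use.

0.4428 bits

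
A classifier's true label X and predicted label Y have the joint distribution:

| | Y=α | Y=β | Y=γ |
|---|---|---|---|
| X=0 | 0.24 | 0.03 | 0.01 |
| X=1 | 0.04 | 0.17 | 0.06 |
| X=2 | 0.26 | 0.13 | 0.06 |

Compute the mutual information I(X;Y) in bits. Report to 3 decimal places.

0.225 bits

Marginals: p(X) = (0.2800, 0.2700, 0.4500), p(Y) = (0.5400, 0.3300, 0.1300).
I(X;Y) = H(X) + H(Y) − H(X,Y).
H(X) = 1.5426, H(Y) = 1.3905, H(X,Y) = 2.7077.
I(X;Y) = 1.5426 + 1.3905 − 2.7077 = 0.225 bits.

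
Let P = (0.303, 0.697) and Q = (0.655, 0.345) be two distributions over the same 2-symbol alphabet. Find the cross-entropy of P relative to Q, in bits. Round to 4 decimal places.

H(P,Q) = −Σ p·log₂ q.
  −0.303·log₂(0.655) = 0.18496
  −0.697·log₂(0.345) = 1.07013
H(P,Q) = 1.2551 bits.

1.2551 bits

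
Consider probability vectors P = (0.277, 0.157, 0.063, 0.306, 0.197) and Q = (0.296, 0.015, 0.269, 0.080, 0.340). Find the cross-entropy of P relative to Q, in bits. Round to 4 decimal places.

2.9787 bits

H(P,Q) = −Σ p·log₂ q.
  −0.277·log₂(0.296) = 0.48650
  −0.157·log₂(0.015) = 0.95125
  −0.063·log₂(0.269) = 0.11934
  −0.306·log₂(0.080) = 1.11502
  −0.197·log₂(0.340) = 0.30661
H(P,Q) = 2.9787 bits.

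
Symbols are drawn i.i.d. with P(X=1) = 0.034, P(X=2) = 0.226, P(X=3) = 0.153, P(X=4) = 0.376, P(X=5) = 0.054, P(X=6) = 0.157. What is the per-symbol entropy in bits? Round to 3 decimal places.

2.243 bits

H(X) = −Σ p·log₂ p.
  −(0.034)·log₂(0.034) = 0.1659
  −(0.226)·log₂(0.226) = 0.4849
  −(0.153)·log₂(0.153) = 0.4144
  −(0.376)·log₂(0.376) = 0.5306
  −(0.054)·log₂(0.054) = 0.2274
  −(0.157)·log₂(0.157) = 0.4194
Sum: 0.1659 + 0.4849 + 0.4144 + 0.5306 + 0.2274 + 0.4194 = 2.243 bits.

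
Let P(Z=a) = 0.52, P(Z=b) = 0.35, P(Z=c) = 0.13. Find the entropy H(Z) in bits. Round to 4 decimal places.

H(Z) = −Σ p·log₂ p.
  −(0.52)·log₂(0.52) = 0.49058
  −(0.35)·log₂(0.35) = 0.53010
  −(0.13)·log₂(0.13) = 0.38264
Sum: 0.49058 + 0.53010 + 0.38264 = 1.4033 bits.

1.4033 bits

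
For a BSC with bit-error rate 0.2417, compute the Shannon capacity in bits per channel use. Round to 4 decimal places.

Binary symmetric channel: C = 1 − h₂(ε) where h₂ is the binary entropy function.
h₂(0.2417) = −0.2417·log₂0.2417 − 0.7583·log₂0.7583 = 0.7979.
C = 1 − 0.7979 = 0.2021 bits per channel use.

0.2021 bits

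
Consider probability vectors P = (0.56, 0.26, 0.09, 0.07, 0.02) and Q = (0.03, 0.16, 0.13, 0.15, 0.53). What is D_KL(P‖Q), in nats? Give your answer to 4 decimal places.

1.6132 nats

D(P‖Q) = Σ p·ln(p/q).
  0.56·ln(0.56/0.03) = 1.63897
  0.26·ln(0.26/0.16) = 0.12623
  0.09·ln(0.09/0.13) = -0.03310
  0.07·ln(0.07/0.15) = -0.05335
  0.02·ln(0.02/0.53) = -0.06554
D(P‖Q) = 1.6132 nats.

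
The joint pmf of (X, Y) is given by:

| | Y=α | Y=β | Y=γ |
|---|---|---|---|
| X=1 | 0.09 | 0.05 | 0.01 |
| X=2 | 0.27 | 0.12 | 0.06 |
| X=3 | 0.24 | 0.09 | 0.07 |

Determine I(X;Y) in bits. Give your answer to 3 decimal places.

Marginals: p(X) = (0.1500, 0.4500, 0.4000), p(Y) = (0.6000, 0.2600, 0.1400).
I(X;Y) = H(X) + H(Y) − H(X,Y).
H(X) = 1.4577, H(Y) = 1.3446, H(X,Y) = 2.7912.
I(X;Y) = 1.4577 + 1.3446 − 2.7912 = 0.011 bits.

0.011 bits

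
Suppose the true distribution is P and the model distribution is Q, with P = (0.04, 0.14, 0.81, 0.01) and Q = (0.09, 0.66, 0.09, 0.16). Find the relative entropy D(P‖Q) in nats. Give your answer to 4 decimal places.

1.5025 nats

D(P‖Q) = Σ p·ln(p/q).
  0.04·ln(0.04/0.09) = -0.03244
  0.14·ln(0.14/0.66) = -0.21708
  0.81·ln(0.81/0.09) = 1.77975
  0.01·ln(0.01/0.16) = -0.02773
D(P‖Q) = 1.5025 nats.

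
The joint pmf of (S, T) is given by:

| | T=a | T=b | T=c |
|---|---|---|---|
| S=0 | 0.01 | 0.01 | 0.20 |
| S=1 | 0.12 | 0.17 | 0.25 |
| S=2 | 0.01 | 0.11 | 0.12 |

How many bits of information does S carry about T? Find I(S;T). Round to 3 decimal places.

Marginals: p(S) = (0.2200, 0.5400, 0.2400), p(T) = (0.1400, 0.2900, 0.5700).
I(S;T) = H(S) + H(T) − H(S,T).
H(S) = 1.4548, H(T) = 1.3773, H(S,T) = 2.6827.
I(S;T) = 1.4548 + 1.3773 − 2.6827 = 0.149 bits.

0.149 bits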